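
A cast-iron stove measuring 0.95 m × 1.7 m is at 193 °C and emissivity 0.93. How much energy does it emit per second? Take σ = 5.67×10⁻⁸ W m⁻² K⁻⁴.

P ≈ 4020 W

A = 0.95 × 1.7 = 1.61 m².
193 °C = 466 K.
Stefan–Boltzmann: P = εσAT⁴ = 0.93 × 5.67×10⁻⁸ × 1.61 × (466)⁴ = 0.93 × 5.67×10⁻⁸ × 1.61 × 4.72×10^10.
P = 4020 W.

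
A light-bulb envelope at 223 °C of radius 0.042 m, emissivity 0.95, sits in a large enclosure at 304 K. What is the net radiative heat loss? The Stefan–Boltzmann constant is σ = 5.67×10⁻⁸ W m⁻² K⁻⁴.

A = 4πr² = 4π × (0.042)² = 0.0222 m².
Convert: 223 °C = 496 K.
Q = εσA(T⁴ − T_s⁴). T⁴ − T_s⁴ = (496)⁴ − (304)⁴ = 6.05×10^10 − 8.54×10^9 = 5.20×10^10 K⁴.
Q = 0.95 × 5.67×10⁻⁸ × 0.0222 × 5.20×10^10 = 62.1 W.

Q ≈ 62.1 W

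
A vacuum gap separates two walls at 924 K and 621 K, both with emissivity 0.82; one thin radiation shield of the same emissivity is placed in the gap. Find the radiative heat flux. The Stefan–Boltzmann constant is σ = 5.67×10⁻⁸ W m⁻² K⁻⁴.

q ≈ 11400 W/m²

Each of the 2 gaps contributes resistance (2/ε − 1) = 2/0.82 − 1 = 1.439; total = 2.878.
q = σ(T₁⁴ − T₂⁴) / 2.878 = 5.67×10⁻⁸ × 5.80×10^11 / 2.878 = 11400 W/m².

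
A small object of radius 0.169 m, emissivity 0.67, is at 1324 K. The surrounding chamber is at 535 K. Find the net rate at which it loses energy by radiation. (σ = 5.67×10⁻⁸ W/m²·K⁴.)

A = 4πr² = 4π × (0.169)² = 0.359 m².
Q = εσA(T⁴ − T_s⁴). T⁴ − T_s⁴ = (1324)⁴ − (535)⁴ = 3.07×10^12 − 8.19×10^10 = 2.99×10^12 K⁴.
Q = 0.67 × 5.67×10⁻⁸ × 0.359 × 2.99×10^12 = 40800 W.

Q ≈ 40800 W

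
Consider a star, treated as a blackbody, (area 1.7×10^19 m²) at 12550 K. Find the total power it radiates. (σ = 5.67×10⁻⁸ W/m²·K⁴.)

P ≈ 2.39×10^28 W

P = σAT⁴ = 5.67×10⁻⁸ × 1.70×10^19 × (12550)⁴ = 5.67×10⁻⁸ × 1.70×10^19 × 2.48×10^16.
P = 2.39×10^28 W.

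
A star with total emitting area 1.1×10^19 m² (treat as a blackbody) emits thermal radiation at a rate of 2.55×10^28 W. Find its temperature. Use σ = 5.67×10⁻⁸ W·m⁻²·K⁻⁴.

T ≈ 14200 K

From P = σAT⁴, T = (P / σA)^(1/4) = (2.55×10^28 / (5.67×10⁻⁸ × 1.10×10^19))^(1/4).
T = (4.09×10^16)^(1/4) = 14200 K.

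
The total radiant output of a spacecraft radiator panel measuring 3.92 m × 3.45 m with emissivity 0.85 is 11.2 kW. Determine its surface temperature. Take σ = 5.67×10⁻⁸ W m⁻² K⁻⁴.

T ≈ 362 K

A = 3.92 × 3.45 = 13.5 m².
From P = εσAT⁴, T = (P / εσA)^(1/4) = (11200 / (0.85 × 5.67×10⁻⁸ × 13.5))^(1/4).
T = (1.72×10^10)^(1/4) = 362 K.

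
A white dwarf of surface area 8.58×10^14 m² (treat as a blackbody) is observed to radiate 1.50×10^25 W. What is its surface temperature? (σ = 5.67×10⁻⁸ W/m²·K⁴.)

T ≈ 23600 K

From P = σAT⁴, T = (P / σA)^(1/4) = (1.50×10^25 / (5.67×10⁻⁸ × 8.58×10^14))^(1/4).
T = (3.08×10^17)^(1/4) = 23600 K.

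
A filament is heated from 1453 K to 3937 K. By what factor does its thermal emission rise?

P ∝ T⁴, so the ratio is (3937/1453)⁴ = (2.710)⁴ = 53.9.

ratio ≈ 53.9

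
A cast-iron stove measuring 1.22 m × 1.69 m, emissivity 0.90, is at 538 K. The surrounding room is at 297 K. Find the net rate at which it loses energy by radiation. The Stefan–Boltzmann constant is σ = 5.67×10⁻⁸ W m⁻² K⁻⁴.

A = 1.22 × 1.69 = 2.06 m².
Q = εσA(T⁴ − T_s⁴). T⁴ − T_s⁴ = (538)⁴ − (297)⁴ = 8.38×10^10 − 7.78×10^9 = 7.60×10^10 K⁴.
Q = 0.90 × 5.67×10⁻⁸ × 2.06 × 7.60×10^10 = 8000 W.

Q ≈ 8000 W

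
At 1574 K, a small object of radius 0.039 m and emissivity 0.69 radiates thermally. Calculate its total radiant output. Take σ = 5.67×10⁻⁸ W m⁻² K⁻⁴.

P ≈ 4590 W

A = 4πr² = 4π × (0.039)² = 0.0191 m².
Stefan–Boltzmann: P = εσAT⁴ = 0.69 × 5.67×10⁻⁸ × 0.0191 × (1574)⁴ = 0.69 × 5.67×10⁻⁸ × 0.0191 × 6.14×10^12.
P = 4590 W.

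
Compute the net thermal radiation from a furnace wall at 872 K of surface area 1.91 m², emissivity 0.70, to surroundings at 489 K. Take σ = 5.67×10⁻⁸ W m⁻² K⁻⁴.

Q = εσA(T⁴ − T_s⁴). T⁴ − T_s⁴ = (872)⁴ − (489)⁴ = 5.78×10^11 − 5.72×10^10 = 5.21×10^11 K⁴.
Q = 0.70 × 5.67×10⁻⁸ × 1.91 × 5.21×10^11 = 39500 W.

Q ≈ 39500 W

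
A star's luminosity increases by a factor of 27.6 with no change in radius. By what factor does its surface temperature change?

factor ≈ 2.29

P ∝ T⁴ ⇒ T ∝ P^(1/4), so T scales by (27.6)^(1/4) = 2.29.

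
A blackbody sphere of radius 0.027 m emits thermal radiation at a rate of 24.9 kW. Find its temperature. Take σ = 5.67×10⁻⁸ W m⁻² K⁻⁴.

T ≈ 2630 K

A = 4πr² = 4π × (0.027)² = 9.16×10^-3 m².
From P = σAT⁴, T = (P / σA)^(1/4) = (24900 / (5.67×10⁻⁸ × 9.16×10^-3))^(1/4).
T = (4.79×10^13)^(1/4) = 2630 K.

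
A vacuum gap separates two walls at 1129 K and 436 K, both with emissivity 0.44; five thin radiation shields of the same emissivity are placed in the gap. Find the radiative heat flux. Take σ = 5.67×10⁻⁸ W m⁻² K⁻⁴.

q ≈ 4230 W/m²

Each of the 6 gaps contributes resistance (2/ε − 1) = 2/0.44 − 1 = 3.545; total = 21.27.
q = σ(T₁⁴ − T₂⁴) / 21.27 = 5.67×10⁻⁸ × 1.59×10^12 / 21.27 = 4230 W/m².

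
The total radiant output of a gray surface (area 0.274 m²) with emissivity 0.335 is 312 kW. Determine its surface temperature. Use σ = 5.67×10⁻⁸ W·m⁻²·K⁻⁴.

T ≈ 2780 K

From P = εσAT⁴, T = (P / εσA)^(1/4) = (3.12×10^5 / (0.335 × 5.67×10⁻⁸ × 0.274))^(1/4).
T = (5.99×10^13)^(1/4) = 2780 K.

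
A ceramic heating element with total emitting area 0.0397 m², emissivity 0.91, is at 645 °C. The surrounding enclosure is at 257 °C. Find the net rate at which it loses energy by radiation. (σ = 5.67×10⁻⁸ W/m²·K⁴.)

Convert: 645 °C = 918 K; 257 °C = 530 K.
Q = εσA(T⁴ − T_s⁴). T⁴ − T_s⁴ = (918)⁴ − (530)⁴ = 7.10×10^11 − 7.89×10^10 = 6.31×10^11 K⁴.
Q = 0.91 × 5.67×10⁻⁸ × 0.0397 × 6.31×10^11 = 1290 W.

Q ≈ 1290 W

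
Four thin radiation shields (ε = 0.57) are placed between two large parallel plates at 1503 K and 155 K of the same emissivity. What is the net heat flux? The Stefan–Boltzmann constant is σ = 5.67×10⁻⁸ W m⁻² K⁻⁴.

q ≈ 23100 W/m²

Each of the 5 gaps contributes resistance (2/ε − 1) = 2/0.57 − 1 = 2.509; total = 12.54.
q = σ(T₁⁴ − T₂⁴) / 12.54 = 5.67×10⁻⁸ × 5.10×10^12 / 12.54 = 23100 W/m².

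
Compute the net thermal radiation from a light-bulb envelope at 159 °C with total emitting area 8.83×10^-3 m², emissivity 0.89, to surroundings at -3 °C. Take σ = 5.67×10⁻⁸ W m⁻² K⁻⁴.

Q ≈ 13.2 W

Convert: 159 °C = 432 K; -3 °C = 270 K.
Q = εσA(T⁴ − T_s⁴). T⁴ − T_s⁴ = (432)⁴ − (270)⁴ = 3.48×10^10 − 5.31×10^9 = 2.95×10^10 K⁴.
Q = 0.89 × 5.67×10⁻⁸ × 8.83×10^-3 × 2.95×10^10 = 13.2 W.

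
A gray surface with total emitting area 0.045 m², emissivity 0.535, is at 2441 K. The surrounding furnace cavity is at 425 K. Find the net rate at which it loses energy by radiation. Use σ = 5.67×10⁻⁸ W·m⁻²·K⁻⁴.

Q = εσA(T⁴ − T_s⁴). T⁴ − T_s⁴ = (2441)⁴ − (425)⁴ = 3.55×10^13 − 3.26×10^10 = 3.55×10^13 K⁴.
Q = 0.535 × 5.67×10⁻⁸ × 0.0450 × 3.55×10^13 = 48400 W.

Q ≈ 48400 W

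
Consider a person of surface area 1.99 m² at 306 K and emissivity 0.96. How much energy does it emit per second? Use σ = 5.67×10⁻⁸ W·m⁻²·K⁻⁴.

P ≈ 950 W

P = εσAT⁴ = 0.96 × 5.67×10⁻⁸ × 1.99 × (306)⁴ = 0.96 × 5.67×10⁻⁸ × 1.99 × 8.77×10^9.
P = 950 W.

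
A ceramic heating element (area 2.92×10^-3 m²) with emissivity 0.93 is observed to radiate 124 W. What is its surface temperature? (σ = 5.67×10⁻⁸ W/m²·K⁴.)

T ≈ 947 K

From P = εσAT⁴, T = (P / εσA)^(1/4) = (124 / (0.93 × 5.67×10⁻⁸ × 2.92×10^-3))^(1/4).
T = (8.05×10^11)^(1/4) = 947 K.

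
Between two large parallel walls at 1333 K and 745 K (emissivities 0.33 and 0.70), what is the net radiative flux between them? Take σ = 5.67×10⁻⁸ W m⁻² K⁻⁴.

For two large parallel gray plates, q = σ(T₁⁴ − T₂⁴) / (1/ε₁ + 1/ε₂ − 1).
1/ε₁ + 1/ε₂ − 1 = 1/0.33 + 1/0.70 − 1 = 3.459.
T₁⁴ − T₂⁴ = 3.16×10^12 − 3.08×10^11 = 2.85×10^12 K⁴.
q = 5.67×10⁻⁸ × 2.85×10^12 / 3.459 = 46700 W/m².

q ≈ 46700 W/m²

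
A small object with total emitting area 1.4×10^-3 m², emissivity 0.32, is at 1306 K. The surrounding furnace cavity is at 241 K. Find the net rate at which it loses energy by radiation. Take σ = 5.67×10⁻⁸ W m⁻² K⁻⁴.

Q = εσA(T⁴ − T_s⁴). T⁴ − T_s⁴ = (1306)⁴ − (241)⁴ = 2.91×10^12 − 3.37×10^9 = 2.91×10^12 K⁴.
Q = 0.32 × 5.67×10⁻⁸ × 1.40×10^-3 × 2.91×10^12 = 73.8 W.

Q ≈ 73.8 W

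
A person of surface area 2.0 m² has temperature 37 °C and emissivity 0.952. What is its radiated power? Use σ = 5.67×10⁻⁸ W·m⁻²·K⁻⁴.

37 °C = 310 K.
P = εσAT⁴ = 0.952 × 5.67×10⁻⁸ × 2.00 × (310)⁴ = 0.952 × 5.67×10⁻⁸ × 2.00 × 9.24×10^9.
P = 997 W.

P ≈ 997 W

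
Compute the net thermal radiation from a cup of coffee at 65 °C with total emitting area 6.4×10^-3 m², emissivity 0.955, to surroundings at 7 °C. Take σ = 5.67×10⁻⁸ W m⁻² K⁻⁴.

Convert: 65 °C = 338 K; 7 °C = 280 K.
Q = εσA(T⁴ − T_s⁴). T⁴ − T_s⁴ = (338)⁴ − (280)⁴ = 1.31×10^10 − 6.15×10^9 = 6.91×10^9 K⁴.
Q = 0.955 × 5.67×10⁻⁸ × 6.40×10^-3 × 6.91×10^9 = 2.39 W.

Q ≈ 2.39 W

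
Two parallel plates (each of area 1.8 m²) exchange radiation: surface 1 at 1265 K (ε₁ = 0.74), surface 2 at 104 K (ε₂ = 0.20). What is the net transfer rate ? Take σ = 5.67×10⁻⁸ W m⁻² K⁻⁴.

For two large parallel gray plates, q = σ(T₁⁴ − T₂⁴) / (1/ε₁ + 1/ε₂ − 1).
1/ε₁ + 1/ε₂ − 1 = 1/0.74 + 1/0.20 − 1 = 5.351.
T₁⁴ − T₂⁴ = 2.56×10^12 − 1.17×10^8 = 2.56×10^12 K⁴.
q = 5.67×10⁻⁸ × 2.56×10^12 / 5.351 = 27100 W/m².
Q = q·A = 27100 × 1.8 = 48800 W.

Q ≈ 48800 W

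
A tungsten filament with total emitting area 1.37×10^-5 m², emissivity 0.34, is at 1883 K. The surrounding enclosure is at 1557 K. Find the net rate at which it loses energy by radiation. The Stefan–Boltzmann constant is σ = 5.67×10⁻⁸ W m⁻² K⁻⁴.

Q ≈ 1.77 W

Q = εσA(T⁴ − T_s⁴). T⁴ − T_s⁴ = (1883)⁴ − (1557)⁴ = 1.26×10^13 − 5.88×10^12 = 6.69×10^12 K⁴.
Q = 0.34 × 5.67×10⁻⁸ × 1.37×10^-5 × 6.69×10^12 = 1.77 W.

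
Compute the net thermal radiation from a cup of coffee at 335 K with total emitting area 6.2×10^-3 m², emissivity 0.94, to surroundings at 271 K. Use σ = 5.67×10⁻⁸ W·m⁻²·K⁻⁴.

Q ≈ 2.38 W

Q = εσA(T⁴ − T_s⁴). T⁴ − T_s⁴ = (335)⁴ − (271)⁴ = 1.26×10^10 − 5.39×10^9 = 7.20×10^9 K⁴.
Q = 0.94 × 5.67×10⁻⁸ × 6.20×10^-3 × 7.20×10^9 = 2.38 W.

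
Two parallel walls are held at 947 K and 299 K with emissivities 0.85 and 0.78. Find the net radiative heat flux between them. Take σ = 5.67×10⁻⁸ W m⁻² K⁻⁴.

For two large parallel gray plates, q = σ(T₁⁴ − T₂⁴) / (1/ε₁ + 1/ε₂ − 1).
1/ε₁ + 1/ε₂ − 1 = 1/0.85 + 1/0.78 − 1 = 1.459.
T₁⁴ − T₂⁴ = 8.04×10^11 − 7.99×10^9 = 7.96×10^11 K⁴.
q = 5.67×10⁻⁸ × 7.96×10^11 / 1.459 = 31000 W/m².

q ≈ 31000 W/m²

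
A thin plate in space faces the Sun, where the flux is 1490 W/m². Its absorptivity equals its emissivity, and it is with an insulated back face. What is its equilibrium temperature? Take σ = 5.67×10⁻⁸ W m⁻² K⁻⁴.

T ≈ 403 K

Absorbed flux αS = emitted flux εσT⁴ (one radiating face); with α = ε, T = (S/σ)^(1/4).
T = (1490 / 5.67×10⁻⁸)^(1/4) = (2.63×10^10)^(1/4).
T = 403 K.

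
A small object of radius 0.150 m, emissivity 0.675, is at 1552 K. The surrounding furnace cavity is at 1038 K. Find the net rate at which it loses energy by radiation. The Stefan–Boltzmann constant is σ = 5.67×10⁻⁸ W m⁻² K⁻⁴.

A = 4πr² = 4π × (0.150)² = 0.283 m².
Q = εσA(T⁴ − T_s⁴). T⁴ − T_s⁴ = (1552)⁴ − (1038)⁴ = 5.80×10^12 − 1.16×10^12 = 4.64×10^12 K⁴.
Q = 0.675 × 5.67×10⁻⁸ × 0.283 × 4.64×10^12 = 50200 W.

Q ≈ 50200 W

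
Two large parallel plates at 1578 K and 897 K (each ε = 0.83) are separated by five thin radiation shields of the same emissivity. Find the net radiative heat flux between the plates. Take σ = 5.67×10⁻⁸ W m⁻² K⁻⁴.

Each of the 6 gaps contributes resistance (2/ε − 1) = 2/0.83 − 1 = 1.410; total = 8.458.
q = σ(T₁⁴ − T₂⁴) / 8.458 = 5.67×10⁻⁸ × 5.55×10^12 / 8.458 = 37200 W/m².

q ≈ 37200 W/m²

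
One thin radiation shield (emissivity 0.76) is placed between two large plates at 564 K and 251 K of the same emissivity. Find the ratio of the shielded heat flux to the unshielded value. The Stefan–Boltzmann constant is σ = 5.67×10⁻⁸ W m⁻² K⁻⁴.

ratio ≈ 0.500

With N identical shields there are N+1 = 2 gaps in series, each with the same radiative resistance, so the flux falls to 1/(N+1) of its unshielded value.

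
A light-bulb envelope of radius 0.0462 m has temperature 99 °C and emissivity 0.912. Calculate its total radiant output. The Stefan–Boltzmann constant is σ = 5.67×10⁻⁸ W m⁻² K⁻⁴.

A = 4πr² = 4π × (0.0462)² = 0.0268 m².
99 °C = 372 K.
Stefan–Boltzmann: P = εσAT⁴ = 0.912 × 5.67×10⁻⁸ × 0.0268 × (372)⁴ = 0.912 × 5.67×10⁻⁸ × 0.0268 × 1.92×10^10.
P = 26.6 W.

P ≈ 26.6 W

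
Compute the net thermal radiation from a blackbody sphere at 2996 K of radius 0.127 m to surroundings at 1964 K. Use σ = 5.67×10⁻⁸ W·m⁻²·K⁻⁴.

Q ≈ 7.55×10^5 W

A = 4πr² = 4π × (0.127)² = 0.203 m².
Q = σA(T⁴ − T_s⁴). T⁴ − T_s⁴ = (2996)⁴ − (1964)⁴ = 8.06×10^13 − 1.49×10^13 = 6.57×10^13 K⁴.
Q = 5.67×10⁻⁸ × 0.203 × 6.57×10^13 = 7.55×10^5 W.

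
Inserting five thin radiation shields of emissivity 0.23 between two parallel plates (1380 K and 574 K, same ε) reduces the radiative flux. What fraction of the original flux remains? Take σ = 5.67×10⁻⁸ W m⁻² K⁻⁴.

ratio ≈ 0.167

With N identical shields there are N+1 = 6 gaps in series, each with the same radiative resistance, so the flux falls to 1/(N+1) of its unshielded value.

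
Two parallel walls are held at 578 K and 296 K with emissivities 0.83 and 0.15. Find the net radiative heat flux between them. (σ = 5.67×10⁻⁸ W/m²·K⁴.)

q ≈ 858 W/m²

For two large parallel gray plates, q = σ(T₁⁴ − T₂⁴) / (1/ε₁ + 1/ε₂ − 1).
1/ε₁ + 1/ε₂ − 1 = 1/0.83 + 1/0.15 − 1 = 6.871.
T₁⁴ − T₂⁴ = 1.12×10^11 − 7.68×10^9 = 1.04×10^11 K⁴.
q = 5.67×10⁻⁸ × 1.04×10^11 / 6.871 = 858 W/m².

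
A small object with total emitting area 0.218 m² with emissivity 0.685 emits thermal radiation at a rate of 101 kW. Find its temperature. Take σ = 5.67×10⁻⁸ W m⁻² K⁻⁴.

T ≈ 1860 K

From P = εσAT⁴, T = (P / εσA)^(1/4) = (1.01×10^5 / (0.685 × 5.67×10⁻⁸ × 0.218))^(1/4).
T = (1.19×10^13)^(1/4) = 1860 K.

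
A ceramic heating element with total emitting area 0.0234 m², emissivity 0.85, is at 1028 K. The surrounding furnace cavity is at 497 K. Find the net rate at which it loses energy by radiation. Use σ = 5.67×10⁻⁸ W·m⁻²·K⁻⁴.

Q ≈ 1190 W

Q = εσA(T⁴ − T_s⁴). T⁴ − T_s⁴ = (1028)⁴ − (497)⁴ = 1.12×10^12 − 6.10×10^10 = 1.06×10^12 K⁴.
Q = 0.85 × 5.67×10⁻⁸ × 0.0234 × 1.06×10^12 = 1190 W.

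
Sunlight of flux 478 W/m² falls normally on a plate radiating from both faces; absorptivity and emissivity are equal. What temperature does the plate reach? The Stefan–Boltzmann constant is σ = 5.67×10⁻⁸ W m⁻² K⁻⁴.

Absorbed flux αS = emitted flux 2εσT⁴ per unit area; with α = ε this gives T = (S/2σ)^(1/4).
T = (478 / (2 × 5.67×10⁻⁸))^(1/4) = (4.22×10^9)^(1/4).
T = 255 K.

T ≈ 255 K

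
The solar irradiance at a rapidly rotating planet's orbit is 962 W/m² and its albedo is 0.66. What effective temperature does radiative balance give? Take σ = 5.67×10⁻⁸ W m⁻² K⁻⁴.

Power absorbed = (1−a)S·πR²; power emitted = 4πR²σT⁴. Equating and cancelling πR²:
T = ((1−a)S / 4σ)^(1/4) = (327 / (4 × 5.67×10⁻⁸))^(1/4) = (1.44×10^9)^(1/4).
T = 195 K.

T ≈ 195 K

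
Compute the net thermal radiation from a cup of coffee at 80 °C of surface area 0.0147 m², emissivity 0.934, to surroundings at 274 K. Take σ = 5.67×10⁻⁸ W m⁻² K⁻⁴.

Q ≈ 7.70 W

Convert: 80 °C = 353 K.
Q = εσA(T⁴ − T_s⁴). T⁴ − T_s⁴ = (353)⁴ − (274)⁴ = 1.55×10^10 − 5.64×10^9 = 9.89×10^9 K⁴.
Q = 0.934 × 5.67×10⁻⁸ × 0.0147 × 9.89×10^9 = 7.70 W.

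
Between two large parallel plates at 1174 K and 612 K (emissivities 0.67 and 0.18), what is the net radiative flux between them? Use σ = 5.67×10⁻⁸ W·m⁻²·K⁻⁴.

For two large parallel gray plates, q = σ(T₁⁴ − T₂⁴) / (1/ε₁ + 1/ε₂ − 1).
1/ε₁ + 1/ε₂ − 1 = 1/0.67 + 1/0.18 − 1 = 6.048.
T₁⁴ − T₂⁴ = 1.90×10^12 − 1.40×10^11 = 1.76×10^12 K⁴.
q = 5.67×10⁻⁸ × 1.76×10^12 / 6.048 = 16500 W/m².

q ≈ 16500 W/m²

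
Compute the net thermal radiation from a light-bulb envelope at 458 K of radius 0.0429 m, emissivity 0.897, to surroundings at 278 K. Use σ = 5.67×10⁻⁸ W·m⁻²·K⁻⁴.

Q ≈ 44.7 W

A = 4πr² = 4π × (0.0429)² = 0.0231 m².
Q = εσA(T⁴ − T_s⁴). T⁴ − T_s⁴ = (458)⁴ − (278)⁴ = 4.40×10^10 − 5.97×10^9 = 3.80×10^10 K⁴.
Q = 0.897 × 5.67×10⁻⁸ × 0.0231 × 3.80×10^10 = 44.7 W.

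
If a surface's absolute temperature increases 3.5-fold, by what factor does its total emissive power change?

P ∝ T⁴, so the power scales as (3.5)⁴ = 150.

factor ≈ 150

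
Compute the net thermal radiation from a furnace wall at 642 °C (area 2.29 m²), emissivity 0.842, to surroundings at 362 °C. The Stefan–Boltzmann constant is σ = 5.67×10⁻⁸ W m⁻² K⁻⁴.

Convert: 642 °C = 915 K; 362 °C = 635 K.
Q = εσA(T⁴ − T_s⁴). T⁴ − T_s⁴ = (915)⁴ − (635)⁴ = 7.01×10^11 − 1.63×10^11 = 5.38×10^11 K⁴.
Q = 0.842 × 5.67×10⁻⁸ × 2.29 × 5.38×10^11 = 58900 W.

Q ≈ 58900 W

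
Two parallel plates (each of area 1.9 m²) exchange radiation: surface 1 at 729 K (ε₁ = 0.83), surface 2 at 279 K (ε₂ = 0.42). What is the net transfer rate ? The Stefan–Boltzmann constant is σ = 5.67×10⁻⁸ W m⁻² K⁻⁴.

Q ≈ 11500 W

For two large parallel gray plates, q = σ(T₁⁴ − T₂⁴) / (1/ε₁ + 1/ε₂ − 1).
1/ε₁ + 1/ε₂ − 1 = 1/0.83 + 1/0.42 − 1 = 2.586.
T₁⁴ − T₂⁴ = 2.82×10^11 − 6.06×10^9 = 2.76×10^11 K⁴.
q = 5.67×10⁻⁸ × 2.76×10^11 / 2.586 = 6060 W/m².
Q = q·A = 6060 × 1.9 = 11500 W.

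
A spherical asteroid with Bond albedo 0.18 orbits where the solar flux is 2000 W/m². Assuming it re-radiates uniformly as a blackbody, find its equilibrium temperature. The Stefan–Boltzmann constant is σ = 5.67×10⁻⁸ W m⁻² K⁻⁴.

T ≈ 292 K

Power absorbed = (1−a)S·πR²; power emitted = 4πR²σT⁴. Equating and cancelling πR²:
T = ((1−a)S / 4σ)^(1/4) = (1640 / (4 × 5.67×10⁻⁸))^(1/4) = (7.23×10^9)^(1/4).
T = 292 K.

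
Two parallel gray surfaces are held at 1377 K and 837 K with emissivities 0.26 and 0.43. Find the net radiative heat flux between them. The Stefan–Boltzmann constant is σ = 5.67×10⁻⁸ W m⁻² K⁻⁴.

q ≈ 34000 W/m²

For two large parallel gray plates, q = σ(T₁⁴ − T₂⁴) / (1/ε₁ + 1/ε₂ − 1).
1/ε₁ + 1/ε₂ − 1 = 1/0.26 + 1/0.43 − 1 = 5.172.
T₁⁴ − T₂⁴ = 3.60×10^12 − 4.91×10^11 = 3.10×10^12 K⁴.
q = 5.67×10⁻⁸ × 3.10×10^12 / 5.172 = 34000 W/m².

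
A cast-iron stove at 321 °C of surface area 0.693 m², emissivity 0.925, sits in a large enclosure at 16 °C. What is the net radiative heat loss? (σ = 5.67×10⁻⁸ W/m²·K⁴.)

Convert: 321 °C = 594 K; 16 °C = 289 K.
Q = εσA(T⁴ − T_s⁴). T⁴ − T_s⁴ = (594)⁴ − (289)⁴ = 1.24×10^11 − 6.98×10^9 = 1.18×10^11 K⁴.
Q = 0.925 × 5.67×10⁻⁸ × 0.693 × 1.18×10^11 = 4270 W.

Q ≈ 4270 W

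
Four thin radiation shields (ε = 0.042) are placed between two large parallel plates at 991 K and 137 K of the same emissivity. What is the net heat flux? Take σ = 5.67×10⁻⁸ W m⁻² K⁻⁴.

q ≈ 235 W/m²

Each of the 5 gaps contributes resistance (2/ε − 1) = 2/0.042 − 1 = 46.62; total = 233.1.
q = σ(T₁⁴ − T₂⁴) / 233.1 = 5.67×10⁻⁸ × 9.64×10^11 / 233.1 = 235 W/m².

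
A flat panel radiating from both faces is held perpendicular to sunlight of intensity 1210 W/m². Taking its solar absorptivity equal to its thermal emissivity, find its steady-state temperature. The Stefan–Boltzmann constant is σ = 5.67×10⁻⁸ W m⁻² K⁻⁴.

Absorbed flux αS = emitted flux 2εσT⁴ per unit area; with α = ε this gives T = (S/2σ)^(1/4).
T = (1210 / (2 × 5.67×10⁻⁸))^(1/4) = (1.07×10^10)^(1/4).
T = 321 K.

T ≈ 321 K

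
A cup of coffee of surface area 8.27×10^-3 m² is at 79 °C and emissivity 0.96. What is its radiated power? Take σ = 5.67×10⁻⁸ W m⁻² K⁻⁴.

79 °C = 352 K.
Stefan–Boltzmann: P = εσAT⁴ = 0.96 × 5.67×10⁻⁸ × 8.27×10^-3 × (352)⁴ = 0.96 × 5.67×10⁻⁸ × 8.27×10^-3 × 1.54×10^10.
P = 6.91 W.

P ≈ 6.91 W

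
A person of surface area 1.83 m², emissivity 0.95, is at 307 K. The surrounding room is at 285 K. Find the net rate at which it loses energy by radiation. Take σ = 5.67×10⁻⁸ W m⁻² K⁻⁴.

Q ≈ 225 W

Q = εσA(T⁴ − T_s⁴). T⁴ − T_s⁴ = (307)⁴ − (285)⁴ = 8.88×10^9 − 6.60×10^9 = 2.29×10^9 K⁴.
Q = 0.95 × 5.67×10⁻⁸ × 1.83 × 2.29×10^9 = 225 W.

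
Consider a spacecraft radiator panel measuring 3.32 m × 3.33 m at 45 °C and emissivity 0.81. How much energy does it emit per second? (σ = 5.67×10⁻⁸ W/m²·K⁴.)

A = 3.32 × 3.33 = 11.1 m².
45 °C = 318 K.
Stefan–Boltzmann: P = εσAT⁴ = 0.81 × 5.67×10⁻⁸ × 11.1 × (318)⁴ = 0.81 × 5.67×10⁻⁸ × 11.1 × 1.02×10^10.
P = 5190 W.

P ≈ 5190 W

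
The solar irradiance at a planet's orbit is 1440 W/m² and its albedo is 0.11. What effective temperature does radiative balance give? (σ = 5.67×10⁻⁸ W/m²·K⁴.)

T ≈ 274 K

Power absorbed = (1−a)S·πR²; power emitted = 4πR²σT⁴. Equating and cancelling πR²:
T = ((1−a)S / 4σ)^(1/4) = (1280 / (4 × 5.67×10⁻⁸))^(1/4) = (5.65×10^9)^(1/4).
T = 274 K.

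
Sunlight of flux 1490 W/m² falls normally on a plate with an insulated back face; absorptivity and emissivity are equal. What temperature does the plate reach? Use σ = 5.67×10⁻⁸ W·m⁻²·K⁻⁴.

T ≈ 403 K

Absorbed flux αS = emitted flux εσT⁴ (one radiating face); with α = ε, T = (S/σ)^(1/4).
T = (1490 / 5.67×10⁻⁸)^(1/4) = (2.63×10^10)^(1/4).
T = 403 K.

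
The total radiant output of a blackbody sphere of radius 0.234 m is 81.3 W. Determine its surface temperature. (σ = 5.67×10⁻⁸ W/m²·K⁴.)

A = 4πr² = 4π × (0.234)² = 0.688 m².
From P = σAT⁴, T = (P / σA)^(1/4) = (81.3 / (5.67×10⁻⁸ × 0.688))^(1/4).
T = (2.08×10^9)^(1/4) = 214 K.

T ≈ 214 K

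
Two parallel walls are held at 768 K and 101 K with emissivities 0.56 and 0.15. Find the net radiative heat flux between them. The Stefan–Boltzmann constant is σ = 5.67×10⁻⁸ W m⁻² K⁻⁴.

For two large parallel gray plates, q = σ(T₁⁴ − T₂⁴) / (1/ε₁ + 1/ε₂ − 1).
1/ε₁ + 1/ε₂ − 1 = 1/0.56 + 1/0.15 − 1 = 7.452.
T₁⁴ − T₂⁴ = 3.48×10^11 − 1.04×10^8 = 3.48×10^11 K⁴.
q = 5.67×10⁻⁸ × 3.48×10^11 / 7.452 = 2650 W/m².

q ≈ 2650 W/m²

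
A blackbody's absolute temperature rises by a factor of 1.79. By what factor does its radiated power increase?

P ∝ T⁴, so the power scales as (1.79)⁴ = 10.3.

factor ≈ 10.3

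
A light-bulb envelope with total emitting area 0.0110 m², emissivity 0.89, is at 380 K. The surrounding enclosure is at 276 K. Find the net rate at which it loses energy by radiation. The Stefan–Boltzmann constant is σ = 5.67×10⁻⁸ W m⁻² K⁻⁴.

Q ≈ 8.35 W

Q = εσA(T⁴ − T_s⁴). T⁴ − T_s⁴ = (380)⁴ − (276)⁴ = 2.09×10^10 − 5.80×10^9 = 1.50×10^10 K⁴.
Q = 0.89 × 5.67×10⁻⁸ × 0.0110 × 1.50×10^10 = 8.35 W.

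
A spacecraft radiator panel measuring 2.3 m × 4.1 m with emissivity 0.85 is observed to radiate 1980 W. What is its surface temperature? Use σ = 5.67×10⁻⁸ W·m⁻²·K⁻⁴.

A = 2.3 × 4.1 = 9.43 m².
From P = εσAT⁴, T = (P / εσA)^(1/4) = (1980 / (0.85 × 5.67×10⁻⁸ × 9.43))^(1/4).
T = (4.36×10^9)^(1/4) = 257 K.

T ≈ 257 K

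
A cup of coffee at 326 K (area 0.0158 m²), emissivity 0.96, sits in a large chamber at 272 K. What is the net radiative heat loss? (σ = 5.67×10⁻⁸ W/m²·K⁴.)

Q = εσA(T⁴ − T_s⁴). T⁴ − T_s⁴ = (326)⁴ − (272)⁴ = 1.13×10^10 − 5.47×10^9 = 5.82×10^9 K⁴.
Q = 0.96 × 5.67×10⁻⁸ × 0.0158 × 5.82×10^9 = 5.01 W.

Q ≈ 5.01 W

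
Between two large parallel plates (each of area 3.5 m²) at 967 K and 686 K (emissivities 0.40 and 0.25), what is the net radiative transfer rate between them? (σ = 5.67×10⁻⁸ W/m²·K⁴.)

Q ≈ 23600 W

For two large parallel gray plates, q = σ(T₁⁴ − T₂⁴) / (1/ε₁ + 1/ε₂ − 1).
1/ε₁ + 1/ε₂ − 1 = 1/0.40 + 1/0.25 − 1 = 5.500.
T₁⁴ − T₂⁴ = 8.74×10^11 − 2.21×10^11 = 6.53×10^11 K⁴.
q = 5.67×10⁻⁸ × 6.53×10^11 / 5.500 = 6730 W/m².
Q = q·A = 6730 × 3.5 = 23600 W.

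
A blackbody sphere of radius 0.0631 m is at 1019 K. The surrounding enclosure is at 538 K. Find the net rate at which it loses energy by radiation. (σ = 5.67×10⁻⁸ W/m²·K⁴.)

A = 4πr² = 4π × (0.0631)² = 0.0500 m².
Q = σA(T⁴ − T_s⁴). T⁴ − T_s⁴ = (1019)⁴ − (538)⁴ = 1.08×10^12 − 8.38×10^10 = 9.94×10^11 K⁴.
Q = 5.67×10⁻⁸ × 0.0500 × 9.94×10^11 = 2820 W.

Q ≈ 2820 W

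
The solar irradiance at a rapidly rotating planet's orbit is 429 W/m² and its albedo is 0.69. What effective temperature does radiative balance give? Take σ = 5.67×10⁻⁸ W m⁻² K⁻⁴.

T ≈ 156 K

Power absorbed = (1−a)S·πR²; power emitted = 4πR²σT⁴. Equating and cancelling πR²:
T = ((1−a)S / 4σ)^(1/4) = (133 / (4 × 5.67×10⁻⁸))^(1/4) = (5.86×10^8)^(1/4).
T = 156 K.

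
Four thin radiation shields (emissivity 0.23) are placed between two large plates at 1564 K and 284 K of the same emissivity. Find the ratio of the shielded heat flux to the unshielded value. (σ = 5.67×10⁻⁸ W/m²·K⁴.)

ratio ≈ 0.200

With N identical shields there are N+1 = 5 gaps in series, each with the same radiative resistance, so the flux falls to 1/(N+1) of its unshielded value.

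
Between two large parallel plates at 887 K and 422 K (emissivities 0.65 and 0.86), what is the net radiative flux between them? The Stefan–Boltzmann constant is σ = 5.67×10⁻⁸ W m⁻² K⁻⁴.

q ≈ 19600 W/m²

For two large parallel gray plates, q = σ(T₁⁴ − T₂⁴) / (1/ε₁ + 1/ε₂ − 1).
1/ε₁ + 1/ε₂ − 1 = 1/0.65 + 1/0.86 − 1 = 1.701.
T₁⁴ − T₂⁴ = 6.19×10^11 − 3.17×10^10 = 5.87×10^11 K⁴.
q = 5.67×10⁻⁸ × 5.87×10^11 / 1.701 = 19600 W/m².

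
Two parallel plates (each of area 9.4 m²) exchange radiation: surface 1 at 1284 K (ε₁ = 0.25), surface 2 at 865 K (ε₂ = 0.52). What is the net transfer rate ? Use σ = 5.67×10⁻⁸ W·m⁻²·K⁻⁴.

Q ≈ 2.34×10^5 W

For two large parallel gray plates, q = σ(T₁⁴ − T₂⁴) / (1/ε₁ + 1/ε₂ − 1).
1/ε₁ + 1/ε₂ − 1 = 1/0.25 + 1/0.52 − 1 = 4.923.
T₁⁴ − T₂⁴ = 2.72×10^12 − 5.60×10^11 = 2.16×10^12 K⁴.
q = 5.67×10⁻⁸ × 2.16×10^12 / 4.923 = 24900 W/m².
Q = q·A = 24900 × 9.4 = 2.34×10^5 W.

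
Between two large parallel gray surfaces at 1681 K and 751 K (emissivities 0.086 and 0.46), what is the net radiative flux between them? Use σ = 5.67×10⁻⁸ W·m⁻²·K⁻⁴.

For two large parallel gray plates, q = σ(T₁⁴ − T₂⁴) / (1/ε₁ + 1/ε₂ − 1).
1/ε₁ + 1/ε₂ − 1 = 1/0.086 + 1/0.46 − 1 = 12.80.
T₁⁴ − T₂⁴ = 7.98×10^12 − 3.18×10^11 = 7.67×10^12 K⁴.
q = 5.67×10⁻⁸ × 7.67×10^12 / 12.80 = 34000 W/m².

q ≈ 34000 W/m²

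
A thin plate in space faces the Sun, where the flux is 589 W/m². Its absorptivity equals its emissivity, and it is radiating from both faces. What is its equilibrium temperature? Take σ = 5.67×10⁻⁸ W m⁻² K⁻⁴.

T ≈ 268 K

Absorbed flux αS = emitted flux 2εσT⁴ per unit area; with α = ε this gives T = (S/2σ)^(1/4).
T = (589 / (2 × 5.67×10⁻⁸))^(1/4) = (5.19×10^9)^(1/4).
T = 268 K.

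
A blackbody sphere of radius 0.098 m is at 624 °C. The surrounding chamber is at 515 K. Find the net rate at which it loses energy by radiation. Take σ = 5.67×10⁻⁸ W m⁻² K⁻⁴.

A = 4πr² = 4π × (0.098)² = 0.121 m².
Convert: 624 °C = 897 K.
Q = σA(T⁴ − T_s⁴). T⁴ − T_s⁴ = (897)⁴ − (515)⁴ = 6.47×10^11 − 7.03×10^10 = 5.77×10^11 K⁴.
Q = 5.67×10⁻⁸ × 0.121 × 5.77×10^11 = 3950 W.

Q ≈ 3950 W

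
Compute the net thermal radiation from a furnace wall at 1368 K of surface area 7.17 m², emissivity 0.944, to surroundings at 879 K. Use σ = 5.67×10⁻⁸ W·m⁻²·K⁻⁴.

Q = εσA(T⁴ − T_s⁴). T⁴ − T_s⁴ = (1368)⁴ − (879)⁴ = 3.50×10^12 − 5.97×10^11 = 2.91×10^12 K⁴.
Q = 0.944 × 5.67×10⁻⁸ × 7.17 × 2.91×10^12 = 1.11×10^6 W.

Q ≈ 1.11×10^6 W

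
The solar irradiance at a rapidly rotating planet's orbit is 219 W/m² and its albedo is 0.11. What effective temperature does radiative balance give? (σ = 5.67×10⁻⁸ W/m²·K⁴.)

T ≈ 171 K

Power absorbed = (1−a)S·πR²; power emitted = 4πR²σT⁴. Equating and cancelling πR²:
T = ((1−a)S / 4σ)^(1/4) = (195 / (4 × 5.67×10⁻⁸))^(1/4) = (8.59×10^8)^(1/4).
T = 171 K.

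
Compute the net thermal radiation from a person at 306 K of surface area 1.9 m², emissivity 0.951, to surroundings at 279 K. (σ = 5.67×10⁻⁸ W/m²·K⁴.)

Q ≈ 277 W

Q = εσA(T⁴ − T_s⁴). T⁴ − T_s⁴ = (306)⁴ − (279)⁴ = 8.77×10^9 − 6.06×10^9 = 2.71×10^9 K⁴.
Q = 0.951 × 5.67×10⁻⁸ × 1.90 × 2.71×10^9 = 277 W.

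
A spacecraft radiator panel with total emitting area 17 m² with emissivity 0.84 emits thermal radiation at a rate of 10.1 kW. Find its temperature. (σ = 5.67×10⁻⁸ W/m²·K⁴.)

From P = εσAT⁴, T = (P / εσA)^(1/4) = (10100 / (0.84 × 5.67×10⁻⁸ × 17.0))^(1/4).
T = (1.25×10^10)^(1/4) = 334 K.

T ≈ 334 K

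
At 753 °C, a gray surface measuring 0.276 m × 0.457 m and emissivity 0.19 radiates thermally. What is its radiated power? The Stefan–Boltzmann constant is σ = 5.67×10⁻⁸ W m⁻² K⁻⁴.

A = 0.276 × 0.457 = 0.126 m².
753 °C = 1026 K.
P = εσAT⁴ = 0.19 × 5.67×10⁻⁸ × 0.126 × (1026)⁴ = 0.19 × 5.67×10⁻⁸ × 0.126 × 1.11×10^12.
P = 1510 W.

P ≈ 1510 W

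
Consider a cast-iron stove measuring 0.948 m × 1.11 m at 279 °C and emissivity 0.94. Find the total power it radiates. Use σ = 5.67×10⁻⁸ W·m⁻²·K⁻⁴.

A = 0.948 × 1.11 = 1.05 m².
279 °C = 552 K.
Stefan–Boltzmann: P = εσAT⁴ = 0.94 × 5.67×10⁻⁸ × 1.05 × (552)⁴ = 0.94 × 5.67×10⁻⁸ × 1.05 × 9.28×10^10.
P = 5210 W.

P ≈ 5210 W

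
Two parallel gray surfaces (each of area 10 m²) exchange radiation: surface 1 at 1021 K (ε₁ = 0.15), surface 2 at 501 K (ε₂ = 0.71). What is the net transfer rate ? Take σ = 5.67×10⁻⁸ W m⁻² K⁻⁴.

Q ≈ 82000 W

For two large parallel gray plates, q = σ(T₁⁴ − T₂⁴) / (1/ε₁ + 1/ε₂ − 1).
1/ε₁ + 1/ε₂ − 1 = 1/0.15 + 1/0.71 − 1 = 7.075.
T₁⁴ − T₂⁴ = 1.09×10^12 − 6.30×10^10 = 1.02×10^12 K⁴.
q = 5.67×10⁻⁸ × 1.02×10^12 / 7.075 = 8200 W/m².
Q = q·A = 8200 × 10 = 82000 W.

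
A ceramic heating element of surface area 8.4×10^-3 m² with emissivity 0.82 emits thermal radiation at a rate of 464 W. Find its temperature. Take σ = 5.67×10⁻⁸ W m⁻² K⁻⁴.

T ≈ 1040 K

From P = εσAT⁴, T = (P / εσA)^(1/4) = (464 / (0.82 × 5.67×10⁻⁸ × 8.40×10^-3))^(1/4).
T = (1.19×10^12)^(1/4) = 1040 K.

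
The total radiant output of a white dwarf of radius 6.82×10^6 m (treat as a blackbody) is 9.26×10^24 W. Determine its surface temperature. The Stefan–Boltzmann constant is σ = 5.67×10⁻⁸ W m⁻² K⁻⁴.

A = 4πr² = 4π × (6.82×10^6)² = 5.84×10^14 m².
From P = σAT⁴, T = (P / σA)^(1/4) = (9.26×10^24 / (5.67×10⁻⁸ × 5.84×10^14))^(1/4).
T = (2.79×10^17)^(1/4) = 23000 K.

T ≈ 23000 K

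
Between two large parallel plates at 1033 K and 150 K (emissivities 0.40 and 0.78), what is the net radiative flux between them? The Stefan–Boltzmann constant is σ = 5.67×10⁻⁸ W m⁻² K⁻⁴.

For two large parallel gray plates, q = σ(T₁⁴ − T₂⁴) / (1/ε₁ + 1/ε₂ − 1).
1/ε₁ + 1/ε₂ − 1 = 1/0.40 + 1/0.78 − 1 = 2.782.
T₁⁴ − T₂⁴ = 1.14×10^12 − 5.06×10^8 = 1.14×10^12 K⁴.
q = 5.67×10⁻⁸ × 1.14×10^12 / 2.782 = 23200 W/m².

q ≈ 23200 W/m²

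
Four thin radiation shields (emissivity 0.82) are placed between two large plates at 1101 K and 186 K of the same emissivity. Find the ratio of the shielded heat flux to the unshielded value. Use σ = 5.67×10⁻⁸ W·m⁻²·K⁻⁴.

ratio ≈ 0.200

With N identical shields there are N+1 = 5 gaps in series, each with the same radiative resistance, so the flux falls to 1/(N+1) of its unshielded value.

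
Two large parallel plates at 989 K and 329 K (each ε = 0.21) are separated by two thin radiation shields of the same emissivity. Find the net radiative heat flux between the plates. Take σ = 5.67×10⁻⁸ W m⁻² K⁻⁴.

q ≈ 2100 W/m²

Each of the 3 gaps contributes resistance (2/ε − 1) = 2/0.21 − 1 = 8.524; total = 25.57.
q = σ(T₁⁴ − T₂⁴) / 25.57 = 5.67×10⁻⁸ × 9.45×10^11 / 25.57 = 2100 W/m².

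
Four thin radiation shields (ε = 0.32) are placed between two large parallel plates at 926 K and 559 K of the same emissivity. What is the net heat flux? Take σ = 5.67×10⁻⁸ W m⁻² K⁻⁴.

Each of the 5 gaps contributes resistance (2/ε − 1) = 2/0.32 − 1 = 5.250; total = 26.25.
q = σ(T₁⁴ − T₂⁴) / 26.25 = 5.67×10⁻⁸ × 6.38×10^11 / 26.25 = 1380 W/m².

q ≈ 1380 W/m²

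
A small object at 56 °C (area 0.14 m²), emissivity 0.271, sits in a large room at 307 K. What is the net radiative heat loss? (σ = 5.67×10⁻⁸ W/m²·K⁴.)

Q ≈ 6.09 W

Convert: 56 °C = 329 K.
Q = εσA(T⁴ − T_s⁴). T⁴ − T_s⁴ = (329)⁴ − (307)⁴ = 1.17×10^10 − 8.88×10^9 = 2.83×10^9 K⁴.
Q = 0.271 × 5.67×10⁻⁸ × 0.140 × 2.83×10^9 = 6.09 W.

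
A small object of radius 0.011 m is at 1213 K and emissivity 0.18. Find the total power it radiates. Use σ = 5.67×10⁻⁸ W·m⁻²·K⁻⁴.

P ≈ 33.6 W

A = 4πr² = 4π × (0.011)² = 1.52×10^-3 m².
Stefan–Boltzmann: P = εσAT⁴ = 0.18 × 5.67×10⁻⁸ × 1.52×10^-3 × (1213)⁴ = 0.18 × 5.67×10⁻⁸ × 1.52×10^-3 × 2.16×10^12.
P = 33.6 W.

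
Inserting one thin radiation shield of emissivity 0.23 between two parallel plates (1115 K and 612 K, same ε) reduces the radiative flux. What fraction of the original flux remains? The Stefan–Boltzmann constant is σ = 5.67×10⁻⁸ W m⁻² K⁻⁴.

ratio ≈ 0.500

With N identical shields there are N+1 = 2 gaps in series, each with the same radiative resistance, so the flux falls to 1/(N+1) of its unshielded value.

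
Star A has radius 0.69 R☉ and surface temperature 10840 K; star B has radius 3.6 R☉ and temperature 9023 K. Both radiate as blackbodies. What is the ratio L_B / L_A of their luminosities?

L_B/L_A ≈ 13.1

L = 4πR²σT⁴ ∝ R²T⁴, so L_B/L_A = (3.6/0.69)² × (9023/10840)⁴ = 27.2 × 0.480 = 13.1.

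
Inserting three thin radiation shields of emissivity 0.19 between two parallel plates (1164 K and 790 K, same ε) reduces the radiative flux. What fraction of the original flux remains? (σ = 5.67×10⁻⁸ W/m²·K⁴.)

With N identical shields there are N+1 = 4 gaps in series, each with the same radiative resistance, so the flux falls to 1/(N+1) of its unshielded value.

ratio ≈ 0.250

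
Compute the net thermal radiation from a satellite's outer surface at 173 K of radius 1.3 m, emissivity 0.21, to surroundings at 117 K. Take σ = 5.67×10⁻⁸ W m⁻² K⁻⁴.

Q ≈ 179 W

A = 4πr² = 4π × (1.3)² = 21.2 m².
Q = εσA(T⁴ − T_s⁴). T⁴ − T_s⁴ = (173)⁴ − (117)⁴ = 8.96×10^8 − 1.87×10^8 = 7.08×10^8 K⁴.
Q = 0.21 × 5.67×10⁻⁸ × 21.2 × 7.08×10^8 = 179 W.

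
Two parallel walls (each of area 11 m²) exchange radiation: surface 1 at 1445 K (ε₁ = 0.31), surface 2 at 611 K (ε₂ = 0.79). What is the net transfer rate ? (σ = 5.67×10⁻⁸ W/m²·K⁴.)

Q ≈ 7.54×10^5 W

For two large parallel gray plates, q = σ(T₁⁴ − T₂⁴) / (1/ε₁ + 1/ε₂ − 1).
1/ε₁ + 1/ε₂ − 1 = 1/0.31 + 1/0.79 − 1 = 3.492.
T₁⁴ − T₂⁴ = 4.36×10^12 − 1.39×10^11 = 4.22×10^12 K⁴.
q = 5.67×10⁻⁸ × 4.22×10^12 / 3.492 = 68500 W/m².
Q = q·A = 68500 × 11 = 7.54×10^5 W.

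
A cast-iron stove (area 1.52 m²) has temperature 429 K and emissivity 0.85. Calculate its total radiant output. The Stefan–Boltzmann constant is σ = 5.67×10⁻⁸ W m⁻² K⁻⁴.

Stefan–Boltzmann: P = εσAT⁴ = 0.85 × 5.67×10⁻⁸ × 1.52 × (429)⁴ = 0.85 × 5.67×10⁻⁸ × 1.52 × 3.39×10^10.
P = 2480 W.

P ≈ 2480 W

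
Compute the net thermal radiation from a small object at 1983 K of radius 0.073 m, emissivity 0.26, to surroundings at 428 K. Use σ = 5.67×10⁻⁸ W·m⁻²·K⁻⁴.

A = 4πr² = 4π × (0.073)² = 0.0670 m².
Q = εσA(T⁴ − T_s⁴). T⁴ − T_s⁴ = (1983)⁴ − (428)⁴ = 1.55×10^13 − 3.36×10^10 = 1.54×10^13 K⁴.
Q = 0.26 × 5.67×10⁻⁸ × 0.0670 × 1.54×10^13 = 15200 W.

Q ≈ 15200 W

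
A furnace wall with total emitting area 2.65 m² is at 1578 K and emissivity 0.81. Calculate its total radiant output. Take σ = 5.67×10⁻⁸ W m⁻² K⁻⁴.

Stefan–Boltzmann: P = εσAT⁴ = 0.81 × 5.67×10⁻⁸ × 2.65 × (1578)⁴ = 0.81 × 5.67×10⁻⁸ × 2.65 × 6.20×10^12.
P = 7.55×10^5 W.

P ≈ 7.55×10^5 W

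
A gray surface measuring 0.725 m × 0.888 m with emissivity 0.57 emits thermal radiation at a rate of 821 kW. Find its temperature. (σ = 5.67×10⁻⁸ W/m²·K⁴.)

T ≈ 2510 K

A = 0.725 × 0.888 = 0.644 m².
From P = εσAT⁴, T = (P / εσA)^(1/4) = (8.21×10^5 / (0.57 × 5.67×10⁻⁸ × 0.644))^(1/4).
T = (3.95×10^13)^(1/4) = 2510 K.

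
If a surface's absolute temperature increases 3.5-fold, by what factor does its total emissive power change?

P ∝ T⁴, so the power scales as (3.5)⁴ = 150.

factor ≈ 150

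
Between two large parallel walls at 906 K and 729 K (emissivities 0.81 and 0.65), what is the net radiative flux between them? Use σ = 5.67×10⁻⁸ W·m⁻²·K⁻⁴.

q ≈ 12500 W/m²

For two large parallel gray plates, q = σ(T₁⁴ − T₂⁴) / (1/ε₁ + 1/ε₂ − 1).
1/ε₁ + 1/ε₂ − 1 = 1/0.81 + 1/0.65 − 1 = 1.773.
T₁⁴ − T₂⁴ = 6.74×10^11 − 2.82×10^11 = 3.91×10^11 K⁴.
q = 5.67×10⁻⁸ × 3.91×10^11 / 1.773 = 12500 W/m².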